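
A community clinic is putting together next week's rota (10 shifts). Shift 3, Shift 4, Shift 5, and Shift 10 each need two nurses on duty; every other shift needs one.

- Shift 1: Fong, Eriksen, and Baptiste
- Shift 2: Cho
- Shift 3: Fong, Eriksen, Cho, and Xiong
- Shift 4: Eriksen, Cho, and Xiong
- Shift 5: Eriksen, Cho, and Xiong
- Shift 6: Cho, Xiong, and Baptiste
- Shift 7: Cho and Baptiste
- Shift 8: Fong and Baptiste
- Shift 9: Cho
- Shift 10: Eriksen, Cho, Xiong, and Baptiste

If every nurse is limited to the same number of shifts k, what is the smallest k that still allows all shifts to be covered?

With 5 nurses and 14 worker-slots to fill, someone must work at least ⌈14/5⌉ = 3 shifts, so k ≥ 3.
k = 3 works: Shift 1→Fong, Shift 2→Cho, Shift 3→Fong+Eriksen, Shift 4→Eriksen+Xiong, Shift 5→Eriksen+Xiong, Shift 6→Baptiste, Shift 7→Cho, Shift 8→Fong, Shift 9→Cho, Shift 10→Xiong+Baptiste.
Loads: Fong 3, Eriksen 3, Cho 3, Xiong 3, Baptiste 2 — all ≤ 3.

3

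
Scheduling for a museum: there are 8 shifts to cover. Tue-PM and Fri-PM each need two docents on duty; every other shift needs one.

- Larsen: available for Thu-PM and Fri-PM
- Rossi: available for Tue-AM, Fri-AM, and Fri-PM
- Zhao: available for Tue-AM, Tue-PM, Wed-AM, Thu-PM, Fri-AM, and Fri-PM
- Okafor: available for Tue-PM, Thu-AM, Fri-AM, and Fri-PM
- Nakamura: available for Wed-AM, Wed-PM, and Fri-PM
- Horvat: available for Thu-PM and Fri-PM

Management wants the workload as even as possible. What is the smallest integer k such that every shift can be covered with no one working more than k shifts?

With 6 docents and 10 worker-slots to fill, someone must work at least ⌈10/6⌉ = 2 shifts, so k ≥ 2.
k = 2 works: Tue-AM→Rossi, Tue-PM→Zhao+Okafor, Wed-AM→Zhao, Wed-PM→Nakamura, Thu-AM→Okafor, Thu-PM→Larsen, Fri-AM→Rossi, Fri-PM→Larsen+Nakamura.
Loads: Larsen 2, Rossi 2, Zhao 2, Okafor 2, Nakamura 2, Horvat 0 — all ≤ 2.

2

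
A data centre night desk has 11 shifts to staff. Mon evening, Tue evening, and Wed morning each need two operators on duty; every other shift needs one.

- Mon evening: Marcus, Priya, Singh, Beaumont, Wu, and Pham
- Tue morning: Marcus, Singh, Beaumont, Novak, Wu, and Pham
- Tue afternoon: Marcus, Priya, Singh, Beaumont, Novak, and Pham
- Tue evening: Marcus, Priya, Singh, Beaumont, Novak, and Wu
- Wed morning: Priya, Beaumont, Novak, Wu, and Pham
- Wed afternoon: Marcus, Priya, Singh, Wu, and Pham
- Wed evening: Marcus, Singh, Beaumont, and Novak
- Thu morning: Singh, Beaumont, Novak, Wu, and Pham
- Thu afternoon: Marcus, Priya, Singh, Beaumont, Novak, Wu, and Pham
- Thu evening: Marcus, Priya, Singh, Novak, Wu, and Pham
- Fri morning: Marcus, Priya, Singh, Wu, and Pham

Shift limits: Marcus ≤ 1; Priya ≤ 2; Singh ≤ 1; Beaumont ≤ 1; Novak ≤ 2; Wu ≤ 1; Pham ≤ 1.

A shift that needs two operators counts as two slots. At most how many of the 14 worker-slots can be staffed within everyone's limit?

Total capacity across all operators is 1+2+1+1+2+1+1 = 9, and 14 slots are needed, so at most 9 can be filled.
An assignment achieving 9: Mon evening→Pham, Tue morning→Novak, Tue afternoon→Novak, Wed morning→Priya+Beaumont, Wed afternoon→Priya, Wed evening→Marcus, Thu morning→Singh, Fri morning→Wu.
Loads: Marcus 1/1, Priya 2/2, Singh 1/1, Beaumont 1/1, Novak 2/2, Wu 1/1, Pham 1/1.

9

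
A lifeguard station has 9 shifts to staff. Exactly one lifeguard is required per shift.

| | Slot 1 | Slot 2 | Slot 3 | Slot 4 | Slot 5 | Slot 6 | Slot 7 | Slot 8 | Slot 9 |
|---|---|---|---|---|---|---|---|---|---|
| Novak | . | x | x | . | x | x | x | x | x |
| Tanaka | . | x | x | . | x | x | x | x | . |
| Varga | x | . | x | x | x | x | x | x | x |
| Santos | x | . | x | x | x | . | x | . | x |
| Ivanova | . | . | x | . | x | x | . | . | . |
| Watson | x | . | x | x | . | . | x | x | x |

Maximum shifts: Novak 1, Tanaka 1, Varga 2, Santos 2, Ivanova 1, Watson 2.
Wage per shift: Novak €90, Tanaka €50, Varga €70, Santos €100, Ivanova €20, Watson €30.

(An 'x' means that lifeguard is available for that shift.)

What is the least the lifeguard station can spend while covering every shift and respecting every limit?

Picking the cheapest available lifeguard for each shift independently would cost €260, but that ignores the shift limits.
An optimal schedule: Slot 1→Varga, Slot 2→Novak, Slot 3→Ivanova, Slot 4→Varga, Slot 5→Santos, Slot 6→Tanaka, Slot 7→Watson, Slot 8→Watson, Slot 9→Santos.
Total: 70 + 90 + 20 + 70 + 100 + 50 + 30 + 30 + 100 = €560.

€560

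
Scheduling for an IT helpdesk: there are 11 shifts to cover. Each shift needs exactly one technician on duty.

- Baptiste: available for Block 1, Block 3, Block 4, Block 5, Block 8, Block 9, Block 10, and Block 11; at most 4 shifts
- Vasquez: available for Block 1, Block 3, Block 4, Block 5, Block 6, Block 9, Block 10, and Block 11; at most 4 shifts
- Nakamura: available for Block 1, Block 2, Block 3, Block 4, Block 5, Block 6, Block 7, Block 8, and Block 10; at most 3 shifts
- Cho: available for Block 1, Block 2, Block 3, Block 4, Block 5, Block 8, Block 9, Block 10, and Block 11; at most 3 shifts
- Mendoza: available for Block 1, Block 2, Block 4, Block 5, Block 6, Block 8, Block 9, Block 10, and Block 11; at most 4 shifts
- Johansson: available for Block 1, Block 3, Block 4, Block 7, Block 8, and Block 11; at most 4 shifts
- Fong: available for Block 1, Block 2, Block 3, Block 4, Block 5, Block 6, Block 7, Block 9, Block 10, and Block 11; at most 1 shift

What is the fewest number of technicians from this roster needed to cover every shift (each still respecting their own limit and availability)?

3

11 slots to fill and no one can take more than 4, so at least ⌈11/4⌉ = 3 technicians are needed.
Baptiste, Vasquez, and Nakamura alone can cover everything: Block 1→Baptiste, Block 2→Nakamura, Block 3→Vasquez, Block 4→Vasquez, Block 5→Vasquez, Block 6→Vasquez, Block 7→Nakamura, Block 8→Baptiste, Block 9→Baptiste, Block 10→Nakamura, Block 11→Baptiste.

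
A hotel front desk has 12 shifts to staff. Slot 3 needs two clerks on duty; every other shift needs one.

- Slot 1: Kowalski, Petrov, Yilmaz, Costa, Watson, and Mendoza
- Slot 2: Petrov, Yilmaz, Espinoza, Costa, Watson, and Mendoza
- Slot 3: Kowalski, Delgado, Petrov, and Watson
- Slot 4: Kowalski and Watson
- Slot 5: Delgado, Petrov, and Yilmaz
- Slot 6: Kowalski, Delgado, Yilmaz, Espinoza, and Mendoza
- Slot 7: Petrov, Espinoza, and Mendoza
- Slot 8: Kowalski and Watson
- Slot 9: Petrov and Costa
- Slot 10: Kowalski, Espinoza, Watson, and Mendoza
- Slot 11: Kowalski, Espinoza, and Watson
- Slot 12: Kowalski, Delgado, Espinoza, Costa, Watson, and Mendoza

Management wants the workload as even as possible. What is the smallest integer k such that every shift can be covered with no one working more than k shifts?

2

With 8 clerks and 13 worker-slots to fill, someone must work at least ⌈13/8⌉ = 2 shifts, so k ≥ 2.
k = 2 works: Slot 1→Yilmaz, Slot 2→Costa, Slot 3→Delgado+Watson, Slot 4→Kowalski, Slot 5→Delgado, Slot 6→Yilmaz, Slot 7→Petrov, Slot 8→Kowalski, Slot 9→Petrov, Slot 10→Espinoza, Slot 11→Espinoza, Slot 12→Costa.
Loads: Kowalski 2, Delgado 2, Petrov 2, Yilmaz 2, Espinoza 2, Costa 2, Watson 1, Mendoza 0 — all ≤ 2.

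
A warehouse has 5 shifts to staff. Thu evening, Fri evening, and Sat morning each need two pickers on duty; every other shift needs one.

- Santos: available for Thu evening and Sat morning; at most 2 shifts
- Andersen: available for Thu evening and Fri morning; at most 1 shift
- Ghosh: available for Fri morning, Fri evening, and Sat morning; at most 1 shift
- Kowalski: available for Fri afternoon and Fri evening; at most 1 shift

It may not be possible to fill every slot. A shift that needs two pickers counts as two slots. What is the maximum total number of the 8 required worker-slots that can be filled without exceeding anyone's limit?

Total capacity across all pickers is 2+1+1+1 = 5, and 8 slots are needed, so at most 5 can be filled.
An assignment achieving 5: Thu evening→Santos+Andersen, Fri morning→Ghosh, Fri afternoon→Kowalski, Sat morning→Santos.
Loads: Santos 2/2, Andersen 1/1, Ghosh 1/1, Kowalski 1/1.

5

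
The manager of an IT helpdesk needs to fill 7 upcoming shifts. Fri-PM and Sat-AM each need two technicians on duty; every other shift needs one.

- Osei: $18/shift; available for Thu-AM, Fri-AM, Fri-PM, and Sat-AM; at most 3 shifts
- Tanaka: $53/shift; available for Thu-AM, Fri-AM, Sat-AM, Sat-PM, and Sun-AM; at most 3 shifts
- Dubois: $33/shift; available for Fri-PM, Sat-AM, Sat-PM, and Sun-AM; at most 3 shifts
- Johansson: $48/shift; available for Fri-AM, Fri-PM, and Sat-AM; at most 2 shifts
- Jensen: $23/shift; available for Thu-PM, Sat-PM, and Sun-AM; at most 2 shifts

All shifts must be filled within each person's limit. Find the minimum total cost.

$247

Thu-PM can only be covered by Jensen, so that assignment is forced.
Picking the cheapest available technician for each shift independently would cost $207, but that ignores the shift limits.
An optimal schedule: Thu-AM→Osei, Thu-PM→Jensen, Fri-AM→Osei, Fri-PM→Osei+Dubois, Sat-AM→Dubois+Johansson, Sat-PM→Jensen, Sun-AM→Dubois.
Total: 18 + 23 + 18 + 18 + 33 + 33 + 48 + 23 + 33 = $247.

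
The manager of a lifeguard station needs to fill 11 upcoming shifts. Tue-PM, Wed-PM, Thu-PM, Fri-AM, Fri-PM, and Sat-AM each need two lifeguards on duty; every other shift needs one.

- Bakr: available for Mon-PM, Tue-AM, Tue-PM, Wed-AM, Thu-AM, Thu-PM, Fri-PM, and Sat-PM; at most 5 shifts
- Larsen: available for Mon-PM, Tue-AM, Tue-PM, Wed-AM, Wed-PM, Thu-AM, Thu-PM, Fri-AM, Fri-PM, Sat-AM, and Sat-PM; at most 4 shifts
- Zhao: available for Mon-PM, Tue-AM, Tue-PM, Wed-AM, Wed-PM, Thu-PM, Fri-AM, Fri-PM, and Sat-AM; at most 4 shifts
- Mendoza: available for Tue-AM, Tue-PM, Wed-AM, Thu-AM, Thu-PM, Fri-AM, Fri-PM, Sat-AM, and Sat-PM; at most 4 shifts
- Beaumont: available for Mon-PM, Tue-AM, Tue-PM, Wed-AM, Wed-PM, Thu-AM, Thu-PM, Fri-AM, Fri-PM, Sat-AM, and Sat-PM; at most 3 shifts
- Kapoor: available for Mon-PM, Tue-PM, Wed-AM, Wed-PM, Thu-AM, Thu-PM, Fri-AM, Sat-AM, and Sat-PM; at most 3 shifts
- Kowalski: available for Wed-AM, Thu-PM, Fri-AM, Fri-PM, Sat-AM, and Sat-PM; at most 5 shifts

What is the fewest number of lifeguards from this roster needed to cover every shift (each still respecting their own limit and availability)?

17 slots to fill and no one can take more than 5, so at least ⌈17/5⌉ = 4 lifeguards are needed.
Bakr, Larsen, Zhao, and Mendoza alone can cover everything: Mon-PM→Bakr, Tue-AM→Bakr, Tue-PM→Bakr+Mendoza, Wed-AM→Mendoza, Wed-PM→Larsen+Zhao, Thu-AM→Bakr, Thu-PM→Larsen+Mendoza, Fri-AM→Larsen+Zhao, Fri-PM→Zhao+Mendoza, Sat-AM→Larsen+Zhao, Sat-PM→Bakr.

4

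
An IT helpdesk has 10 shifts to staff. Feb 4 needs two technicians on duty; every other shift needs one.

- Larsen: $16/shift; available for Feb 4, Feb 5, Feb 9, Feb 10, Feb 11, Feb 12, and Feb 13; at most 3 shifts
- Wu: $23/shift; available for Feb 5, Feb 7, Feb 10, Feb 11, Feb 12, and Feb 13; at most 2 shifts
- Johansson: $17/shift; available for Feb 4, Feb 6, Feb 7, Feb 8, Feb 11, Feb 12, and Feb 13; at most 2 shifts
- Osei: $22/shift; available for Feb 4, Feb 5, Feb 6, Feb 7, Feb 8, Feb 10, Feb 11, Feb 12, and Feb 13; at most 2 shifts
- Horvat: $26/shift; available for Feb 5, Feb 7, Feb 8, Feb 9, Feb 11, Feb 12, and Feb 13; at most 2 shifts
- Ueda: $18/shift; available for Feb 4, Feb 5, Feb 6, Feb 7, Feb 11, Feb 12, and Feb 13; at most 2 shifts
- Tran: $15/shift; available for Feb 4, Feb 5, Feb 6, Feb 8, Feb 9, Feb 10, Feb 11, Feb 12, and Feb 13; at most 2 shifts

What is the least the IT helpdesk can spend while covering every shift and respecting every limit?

$192

Picking the cheapest available technician for each shift independently would cost $168, but that ignores the shift limits.
An optimal schedule: Feb 4→Ueda+Osei, Feb 5→Larsen, Feb 6→Tran, Feb 7→Johansson, Feb 8→Johansson, Feb 9→Tran, Feb 10→Larsen, Feb 11→Larsen, Feb 12→Ueda, Feb 13→Osei.
Total: 18 + 22 + 16 + 15 + 17 + 17 + 15 + 16 + 16 + 18 + 22 = $192.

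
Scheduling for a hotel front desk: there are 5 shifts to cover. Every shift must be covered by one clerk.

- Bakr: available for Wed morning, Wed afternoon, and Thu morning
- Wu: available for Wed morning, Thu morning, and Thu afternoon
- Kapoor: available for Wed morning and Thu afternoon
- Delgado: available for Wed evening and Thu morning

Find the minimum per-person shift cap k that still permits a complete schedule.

2

With 4 clerks and 5 worker-slots to fill, someone must work at least ⌈5/4⌉ = 2 shifts, so k ≥ 2.
k = 2 works: Wed morning→Bakr, Wed afternoon→Bakr, Wed evening→Delgado, Thu morning→Wu, Thu afternoon→Wu.
Loads: Bakr 2, Wu 2, Kapoor 0, Delgado 1 — all ≤ 2.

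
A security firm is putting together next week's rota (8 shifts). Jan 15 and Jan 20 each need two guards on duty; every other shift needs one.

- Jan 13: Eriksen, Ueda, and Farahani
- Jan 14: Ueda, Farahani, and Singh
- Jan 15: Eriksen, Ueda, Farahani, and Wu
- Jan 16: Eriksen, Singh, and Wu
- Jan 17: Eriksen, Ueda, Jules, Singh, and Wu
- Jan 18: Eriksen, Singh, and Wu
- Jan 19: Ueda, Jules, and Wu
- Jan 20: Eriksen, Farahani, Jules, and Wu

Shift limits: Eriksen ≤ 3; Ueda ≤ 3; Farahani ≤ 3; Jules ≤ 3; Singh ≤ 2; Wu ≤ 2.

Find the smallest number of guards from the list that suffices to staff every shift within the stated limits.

10 slots to fill and no one can take more than 3, so at least ⌈10/3⌉ = 4 guards are needed.
Eriksen, Ueda, Farahani, and Jules alone can cover everything: Jan 13→Eriksen, Jan 14→Ueda, Jan 15→Ueda+Farahani, Jan 16→Eriksen, Jan 17→Jules, Jan 18→Eriksen, Jan 19→Ueda, Jan 20→Farahani+Jules.

4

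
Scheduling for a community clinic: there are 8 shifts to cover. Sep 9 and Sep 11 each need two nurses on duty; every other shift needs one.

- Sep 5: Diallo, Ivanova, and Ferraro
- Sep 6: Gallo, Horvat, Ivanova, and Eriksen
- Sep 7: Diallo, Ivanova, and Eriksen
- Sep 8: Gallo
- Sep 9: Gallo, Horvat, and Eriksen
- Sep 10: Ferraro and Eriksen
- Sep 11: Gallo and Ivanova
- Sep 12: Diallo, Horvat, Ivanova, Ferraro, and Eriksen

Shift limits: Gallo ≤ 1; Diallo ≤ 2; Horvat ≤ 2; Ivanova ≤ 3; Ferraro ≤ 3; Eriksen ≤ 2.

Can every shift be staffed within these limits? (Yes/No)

Total capacity is 13 and 10 slots are needed, so capacity alone doesn't rule it out.
Shifts {Sep 8, Sep 11} need 3 worker-slots in total, but the nurses available for any of those shifts (Gallo and Ivanova) can supply at most 2 among them. So no valid schedule exists.

No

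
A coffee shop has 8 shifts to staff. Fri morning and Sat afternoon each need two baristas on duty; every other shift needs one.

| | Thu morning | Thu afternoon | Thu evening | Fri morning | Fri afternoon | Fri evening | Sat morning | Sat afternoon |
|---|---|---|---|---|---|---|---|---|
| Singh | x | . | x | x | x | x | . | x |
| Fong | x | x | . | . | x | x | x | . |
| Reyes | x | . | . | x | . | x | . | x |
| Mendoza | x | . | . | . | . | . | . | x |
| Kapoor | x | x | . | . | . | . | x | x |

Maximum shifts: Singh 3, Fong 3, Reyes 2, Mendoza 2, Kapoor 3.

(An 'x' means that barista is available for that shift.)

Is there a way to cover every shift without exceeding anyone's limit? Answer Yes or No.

Thu evening can only be covered by Singh, so that assignment is forced.
Fri morning can only be covered by Singh and Reyes, so that assignment is forced.
One valid schedule: Thu morning→Reyes, Thu afternoon→Fong, Thu evening→Singh, Fri morning→Singh+Reyes, Fri afternoon→Singh, Fri evening→Fong, Sat morning→Fong, Sat afternoon→Mendoza+Kapoor.
Loads: Singh 3/3, Fong 3/3, Reyes 2/2, Mendoza 1/2, Kapoor 1/3 — all within limits.

Yes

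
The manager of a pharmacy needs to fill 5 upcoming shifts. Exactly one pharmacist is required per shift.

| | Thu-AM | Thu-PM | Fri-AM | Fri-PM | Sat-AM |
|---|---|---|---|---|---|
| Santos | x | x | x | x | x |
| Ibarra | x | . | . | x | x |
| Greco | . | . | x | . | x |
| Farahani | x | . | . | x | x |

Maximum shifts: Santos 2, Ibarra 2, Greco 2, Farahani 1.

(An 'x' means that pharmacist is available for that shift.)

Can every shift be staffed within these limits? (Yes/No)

Thu-PM can only be covered by Santos, so that assignment is forced.
One valid schedule: Thu-AM→Ibarra, Thu-PM→Santos, Fri-AM→Santos, Fri-PM→Ibarra, Sat-AM→Greco.
Loads: Santos 2/2, Ibarra 2/2, Greco 1/2, Farahani 0/1 — all within limits.

Yes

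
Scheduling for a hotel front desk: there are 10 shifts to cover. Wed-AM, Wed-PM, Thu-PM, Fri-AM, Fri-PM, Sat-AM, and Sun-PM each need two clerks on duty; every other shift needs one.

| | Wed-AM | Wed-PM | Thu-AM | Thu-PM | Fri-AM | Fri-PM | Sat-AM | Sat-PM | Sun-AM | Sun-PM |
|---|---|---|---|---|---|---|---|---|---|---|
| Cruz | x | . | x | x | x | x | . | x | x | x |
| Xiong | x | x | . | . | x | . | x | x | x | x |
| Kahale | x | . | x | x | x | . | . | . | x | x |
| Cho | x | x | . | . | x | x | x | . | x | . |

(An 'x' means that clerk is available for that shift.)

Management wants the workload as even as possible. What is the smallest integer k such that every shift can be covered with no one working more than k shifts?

5

With 4 clerks and 17 worker-slots to fill, someone must work at least ⌈17/4⌉ = 5 shifts, so k ≥ 5.
k = 5 works: Wed-AM→Xiong+Kahale, Wed-PM→Xiong+Cho, Thu-AM→Cruz, Thu-PM→Cruz+Kahale, Fri-AM→Kahale+Cho, Fri-PM→Cruz+Cho, Sat-AM→Xiong+Cho, Sat-PM→Cruz, Sun-AM→Xiong, Sun-PM→Cruz+Xiong.
Loads: Cruz 5, Xiong 5, Kahale 3, Cho 4 — all ≤ 5.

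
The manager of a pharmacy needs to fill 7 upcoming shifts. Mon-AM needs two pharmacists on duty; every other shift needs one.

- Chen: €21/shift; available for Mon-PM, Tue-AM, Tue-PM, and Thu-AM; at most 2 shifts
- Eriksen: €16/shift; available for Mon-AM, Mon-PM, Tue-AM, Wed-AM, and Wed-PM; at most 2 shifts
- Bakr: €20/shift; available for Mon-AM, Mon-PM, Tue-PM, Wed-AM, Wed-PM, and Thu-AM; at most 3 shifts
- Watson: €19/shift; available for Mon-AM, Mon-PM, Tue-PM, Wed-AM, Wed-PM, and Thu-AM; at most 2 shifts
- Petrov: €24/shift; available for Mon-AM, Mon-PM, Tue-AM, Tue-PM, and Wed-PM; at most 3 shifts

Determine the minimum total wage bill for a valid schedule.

€151

Picking the cheapest available pharmacist for each shift independently would cost €137, but that ignores the shift limits.
An optimal schedule: Mon-AM→Watson+Bakr, Mon-PM→Chen, Tue-AM→Eriksen, Tue-PM→Bakr, Wed-AM→Eriksen, Wed-PM→Bakr, Thu-AM→Watson.
Total: 19 + 20 + 21 + 16 + 20 + 16 + 20 + 19 = €151.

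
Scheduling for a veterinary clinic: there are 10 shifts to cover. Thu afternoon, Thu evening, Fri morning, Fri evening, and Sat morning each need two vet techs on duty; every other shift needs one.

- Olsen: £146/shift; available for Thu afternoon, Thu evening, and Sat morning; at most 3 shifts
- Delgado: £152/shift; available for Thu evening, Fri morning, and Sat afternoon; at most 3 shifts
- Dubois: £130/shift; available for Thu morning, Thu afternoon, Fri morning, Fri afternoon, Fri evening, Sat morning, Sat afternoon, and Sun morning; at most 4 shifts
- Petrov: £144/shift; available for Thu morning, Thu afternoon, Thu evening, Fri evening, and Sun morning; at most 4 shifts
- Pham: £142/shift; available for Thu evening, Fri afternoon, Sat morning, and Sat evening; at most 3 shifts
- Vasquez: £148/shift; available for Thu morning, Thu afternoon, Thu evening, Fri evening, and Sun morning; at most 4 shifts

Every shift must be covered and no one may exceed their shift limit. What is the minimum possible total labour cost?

Fri morning can only be covered by Delgado and Dubois, so that assignment is forced.
Sat evening can only be covered by Pham, so that assignment is forced.
Picking the cheapest available vet tech for each shift independently would cost £2050, but that ignores the shift limits.
An optimal schedule: Thu morning→Petrov, Thu afternoon→Petrov+Olsen, Thu evening→Pham+Olsen, Fri morning→Dubois+Delgado, Fri afternoon→Dubois, Fri evening→Dubois+Petrov, Sat morning→Pham+Olsen, Sat afternoon→Dubois, Sat evening→Pham, Sun morning→Petrov.
Total: 144 + 144 + 146 + 142 + 146 + 130 + 152 + 130 + 130 + 144 + 142 + 146 + 130 + 142 + 144 = £2112.

£2112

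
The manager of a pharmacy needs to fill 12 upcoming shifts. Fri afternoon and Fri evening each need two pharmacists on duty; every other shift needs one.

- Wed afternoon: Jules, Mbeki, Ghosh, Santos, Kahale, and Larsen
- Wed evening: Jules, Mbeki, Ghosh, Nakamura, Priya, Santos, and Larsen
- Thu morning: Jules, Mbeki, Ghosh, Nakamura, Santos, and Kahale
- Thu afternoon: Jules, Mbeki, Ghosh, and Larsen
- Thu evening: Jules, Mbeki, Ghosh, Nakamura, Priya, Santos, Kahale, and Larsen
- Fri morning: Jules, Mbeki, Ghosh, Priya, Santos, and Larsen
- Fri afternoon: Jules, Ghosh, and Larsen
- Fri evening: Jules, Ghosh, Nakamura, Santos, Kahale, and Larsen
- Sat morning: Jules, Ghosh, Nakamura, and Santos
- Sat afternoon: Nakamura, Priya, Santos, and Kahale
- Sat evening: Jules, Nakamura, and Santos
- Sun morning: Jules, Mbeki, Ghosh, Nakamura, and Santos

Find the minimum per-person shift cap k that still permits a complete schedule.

With 8 pharmacists and 14 worker-slots to fill, someone must work at least ⌈14/8⌉ = 2 shifts, so k ≥ 2.
k = 2 works: Wed afternoon→Santos, Wed evening→Priya, Thu morning→Nakamura, Thu afternoon→Mbeki, Thu evening→Santos, Fri morning→Priya, Fri afternoon→Jules+Ghosh, Fri evening→Kahale+Larsen, Sat morning→Ghosh, Sat afternoon→Nakamura, Sat evening→Jules, Sun morning→Mbeki.
Loads: Jules 2, Mbeki 2, Ghosh 2, Nakamura 2, Priya 2, Santos 2, Kahale 1, Larsen 1 — all ≤ 2.

2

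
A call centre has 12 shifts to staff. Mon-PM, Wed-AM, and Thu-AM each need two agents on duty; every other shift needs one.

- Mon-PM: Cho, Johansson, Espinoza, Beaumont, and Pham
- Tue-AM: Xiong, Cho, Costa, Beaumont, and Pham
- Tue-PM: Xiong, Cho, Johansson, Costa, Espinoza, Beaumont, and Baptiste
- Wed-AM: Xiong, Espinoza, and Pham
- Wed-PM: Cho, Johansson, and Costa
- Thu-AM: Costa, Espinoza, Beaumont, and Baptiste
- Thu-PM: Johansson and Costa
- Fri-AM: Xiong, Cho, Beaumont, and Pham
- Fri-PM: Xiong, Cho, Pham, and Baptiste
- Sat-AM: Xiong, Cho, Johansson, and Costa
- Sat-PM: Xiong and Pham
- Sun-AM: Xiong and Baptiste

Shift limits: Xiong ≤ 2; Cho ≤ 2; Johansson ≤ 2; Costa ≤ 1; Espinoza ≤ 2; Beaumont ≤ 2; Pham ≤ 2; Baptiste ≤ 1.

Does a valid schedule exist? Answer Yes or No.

No

Total capacity is 2+2+2+1+2+2+2+1 = 14 but 15 worker-slots are needed — infeasible.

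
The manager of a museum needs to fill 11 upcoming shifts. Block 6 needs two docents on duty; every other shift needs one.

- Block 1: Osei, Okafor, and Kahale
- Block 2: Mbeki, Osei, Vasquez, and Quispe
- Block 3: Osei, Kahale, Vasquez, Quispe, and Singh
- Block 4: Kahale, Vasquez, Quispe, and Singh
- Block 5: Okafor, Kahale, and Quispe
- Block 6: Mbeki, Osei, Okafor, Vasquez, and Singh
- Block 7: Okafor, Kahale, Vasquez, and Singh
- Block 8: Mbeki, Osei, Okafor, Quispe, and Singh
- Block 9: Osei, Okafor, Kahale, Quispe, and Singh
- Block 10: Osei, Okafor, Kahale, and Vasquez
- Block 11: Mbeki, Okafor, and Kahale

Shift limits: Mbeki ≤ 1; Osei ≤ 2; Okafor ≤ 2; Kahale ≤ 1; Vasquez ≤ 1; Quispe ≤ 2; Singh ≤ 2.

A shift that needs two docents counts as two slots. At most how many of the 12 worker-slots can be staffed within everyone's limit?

Total capacity across all docents is 1+2+2+1+1+2+2 = 11, and 12 slots are needed, so at most 11 can be filled.
An assignment achieving 11: Block 1→Osei, Block 2→Osei, Block 3→Quispe, Block 4→Kahale, Block 5→Okafor, Block 6→Singh, Block 7→Okafor, Block 8→Quispe, Block 9→Singh, Block 10→Vasquez, Block 11→Mbeki.
Loads: Mbeki 1/1, Osei 2/2, Okafor 2/2, Kahale 1/1, Vasquez 1/1, Quispe 2/2, Singh 2/2.

11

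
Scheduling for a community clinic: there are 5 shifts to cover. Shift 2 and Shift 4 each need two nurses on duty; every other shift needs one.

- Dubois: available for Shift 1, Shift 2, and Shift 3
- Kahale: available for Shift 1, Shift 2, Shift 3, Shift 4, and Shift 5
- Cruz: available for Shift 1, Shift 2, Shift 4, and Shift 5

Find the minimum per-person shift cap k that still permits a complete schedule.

With 3 nurses and 7 worker-slots to fill, someone must work at least ⌈7/3⌉ = 3 shifts, so k ≥ 3.
k = 3 works: Shift 1→Dubois, Shift 2→Dubois+Kahale, Shift 3→Dubois, Shift 4→Kahale+Cruz, Shift 5→Kahale.
Loads: Dubois 3, Kahale 3, Cruz 1 — all ≤ 3.

3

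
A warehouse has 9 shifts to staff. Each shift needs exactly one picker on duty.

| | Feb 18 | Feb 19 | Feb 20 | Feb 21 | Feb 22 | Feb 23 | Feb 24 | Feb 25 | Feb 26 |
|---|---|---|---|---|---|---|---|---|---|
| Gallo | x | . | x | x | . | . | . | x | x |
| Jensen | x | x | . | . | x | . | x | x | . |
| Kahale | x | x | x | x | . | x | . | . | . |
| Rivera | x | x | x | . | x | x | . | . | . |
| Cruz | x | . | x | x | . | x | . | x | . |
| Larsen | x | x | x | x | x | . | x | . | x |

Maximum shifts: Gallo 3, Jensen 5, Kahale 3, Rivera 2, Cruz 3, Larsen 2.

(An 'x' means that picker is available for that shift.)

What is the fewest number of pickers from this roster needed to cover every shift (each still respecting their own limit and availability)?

9 slots to fill and no one can take more than 5, so at least ⌈9/5⌉ = 2 pickers are needed.
Any 2 pickers together have capacity at most 5+3 = 8 < 9 slots, so 2 can never suffice.
Gallo, Jensen, and Kahale alone can cover everything: Feb 18→Jensen, Feb 19→Jensen, Feb 20→Gallo, Feb 21→Gallo, Feb 22→Jensen, Feb 23→Kahale, Feb 24→Jensen, Feb 25→Jensen, Feb 26→Gallo.

3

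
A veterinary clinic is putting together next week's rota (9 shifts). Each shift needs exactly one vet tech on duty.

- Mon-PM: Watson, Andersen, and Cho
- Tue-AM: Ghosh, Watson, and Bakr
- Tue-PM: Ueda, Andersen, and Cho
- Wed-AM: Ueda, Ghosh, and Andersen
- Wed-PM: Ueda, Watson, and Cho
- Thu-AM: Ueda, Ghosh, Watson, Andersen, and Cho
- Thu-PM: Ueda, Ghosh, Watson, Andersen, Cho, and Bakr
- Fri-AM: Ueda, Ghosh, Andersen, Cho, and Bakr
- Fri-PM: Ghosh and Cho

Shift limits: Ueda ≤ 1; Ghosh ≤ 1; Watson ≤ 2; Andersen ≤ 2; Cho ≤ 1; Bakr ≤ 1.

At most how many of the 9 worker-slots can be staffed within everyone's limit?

8

Total capacity across all vet techs is 1+1+2+2+1+1 = 8, and 9 slots are needed, so at most 8 can be filled.
An assignment achieving 8: Mon-PM→Watson, Tue-AM→Watson, Tue-PM→Ueda, Wed-AM→Andersen, Wed-PM→Cho, Thu-AM→Andersen, Fri-AM→Bakr, Fri-PM→Ghosh.
Loads: Ueda 1/1, Ghosh 1/1, Watson 2/2, Andersen 2/2, Cho 1/1, Bakr 1/1.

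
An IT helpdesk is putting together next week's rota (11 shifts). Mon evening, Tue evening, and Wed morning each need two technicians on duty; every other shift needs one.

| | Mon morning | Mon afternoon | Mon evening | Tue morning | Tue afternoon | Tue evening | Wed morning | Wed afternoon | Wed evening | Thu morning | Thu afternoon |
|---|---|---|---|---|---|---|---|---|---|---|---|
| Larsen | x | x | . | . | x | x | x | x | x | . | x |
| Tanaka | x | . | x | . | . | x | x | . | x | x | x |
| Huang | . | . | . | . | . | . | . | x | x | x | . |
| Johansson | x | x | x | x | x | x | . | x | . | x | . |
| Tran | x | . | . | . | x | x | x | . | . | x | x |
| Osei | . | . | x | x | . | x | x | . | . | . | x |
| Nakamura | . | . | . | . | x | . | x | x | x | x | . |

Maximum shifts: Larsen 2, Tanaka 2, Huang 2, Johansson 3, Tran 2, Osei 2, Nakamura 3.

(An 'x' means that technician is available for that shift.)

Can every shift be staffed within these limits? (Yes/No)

One valid schedule: Mon morning→Larsen, Mon afternoon→Larsen, Mon evening→Tanaka+Johansson, Tue morning→Johansson, Tue afternoon→Johansson, Tue evening→Tran+Osei, Wed morning→Osei+Nakamura, Wed afternoon→Huang, Wed evening→Tanaka, Thu morning→Huang, Thu afternoon→Tran.
Loads: Larsen 2/2, Tanaka 2/2, Huang 2/2, Johansson 3/3, Tran 2/2, Osei 2/2, Nakamura 1/3 — all within limits.

Yes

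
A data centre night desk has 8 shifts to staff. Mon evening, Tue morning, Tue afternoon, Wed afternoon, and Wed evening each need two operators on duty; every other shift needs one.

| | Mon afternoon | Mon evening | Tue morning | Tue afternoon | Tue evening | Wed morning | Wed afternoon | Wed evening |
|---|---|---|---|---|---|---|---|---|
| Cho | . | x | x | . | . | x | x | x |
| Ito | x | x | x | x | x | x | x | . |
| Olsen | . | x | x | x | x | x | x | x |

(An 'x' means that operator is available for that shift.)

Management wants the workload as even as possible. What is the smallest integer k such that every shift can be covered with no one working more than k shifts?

With 3 operators and 13 worker-slots to fill, someone must work at least ⌈13/3⌉ = 5 shifts, so k ≥ 5.
k = 5 works: Mon afternoon→Ito, Mon evening→Cho+Ito, Tue morning→Cho+Ito, Tue afternoon→Ito+Olsen, Tue evening→Ito, Wed morning→Cho, Wed afternoon→Cho+Olsen, Wed evening→Cho+Olsen.
Loads: Cho 5, Ito 5, Olsen 3 — all ≤ 5.

5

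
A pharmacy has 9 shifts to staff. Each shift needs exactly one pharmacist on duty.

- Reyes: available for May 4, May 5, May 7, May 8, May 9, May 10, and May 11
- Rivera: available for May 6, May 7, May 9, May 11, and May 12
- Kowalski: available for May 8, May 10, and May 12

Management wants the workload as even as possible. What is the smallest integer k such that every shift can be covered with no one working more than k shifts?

With 3 pharmacists and 9 worker-slots to fill, someone must work at least ⌈9/3⌉ = 3 shifts, so k ≥ 3.
k = 3 works: May 4→Reyes, May 5→Reyes, May 6→Rivera, May 7→Reyes, May 8→Kowalski, May 9→Rivera, May 10→Kowalski, May 11→Rivera, May 12→Kowalski.
Loads: Reyes 3, Rivera 3, Kowalski 3 — all ≤ 3.

3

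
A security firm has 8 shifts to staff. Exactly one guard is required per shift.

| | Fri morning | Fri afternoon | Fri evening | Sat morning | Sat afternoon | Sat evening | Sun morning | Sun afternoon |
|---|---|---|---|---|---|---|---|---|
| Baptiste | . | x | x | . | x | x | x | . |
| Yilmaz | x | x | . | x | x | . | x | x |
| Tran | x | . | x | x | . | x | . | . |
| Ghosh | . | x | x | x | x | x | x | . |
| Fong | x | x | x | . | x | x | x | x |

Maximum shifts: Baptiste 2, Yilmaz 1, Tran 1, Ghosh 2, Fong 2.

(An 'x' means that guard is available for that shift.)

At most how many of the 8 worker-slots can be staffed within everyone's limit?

Total capacity across all guards is 2+1+1+2+2 = 8, and 8 slots are needed, so at most 8 can be filled.
An assignment achieving 8: Fri morning→Tran, Fri afternoon→Baptiste, Fri evening→Baptiste, Sat morning→Ghosh, Sat afternoon→Ghosh, Sat evening→Fong, Sun morning→Fong, Sun afternoon→Yilmaz.
Loads: Baptiste 2/2, Yilmaz 1/1, Tran 1/1, Ghosh 2/2, Fong 2/2.

8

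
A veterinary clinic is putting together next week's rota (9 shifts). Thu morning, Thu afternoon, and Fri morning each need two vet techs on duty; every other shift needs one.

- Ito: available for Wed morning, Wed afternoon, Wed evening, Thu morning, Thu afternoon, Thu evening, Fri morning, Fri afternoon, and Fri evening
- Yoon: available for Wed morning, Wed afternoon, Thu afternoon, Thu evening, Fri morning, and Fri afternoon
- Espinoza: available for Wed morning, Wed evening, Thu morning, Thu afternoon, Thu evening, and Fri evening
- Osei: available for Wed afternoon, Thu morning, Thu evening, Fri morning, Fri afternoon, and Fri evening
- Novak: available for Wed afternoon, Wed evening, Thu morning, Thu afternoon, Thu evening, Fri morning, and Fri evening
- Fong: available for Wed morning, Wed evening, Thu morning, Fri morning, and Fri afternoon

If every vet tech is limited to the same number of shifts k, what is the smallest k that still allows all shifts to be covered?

2

With 6 vet techs and 12 worker-slots to fill, someone must work at least ⌈12/6⌉ = 2 shifts, so k ≥ 2.
k = 2 works: Wed morning→Ito, Wed afternoon→Ito, Wed evening→Espinoza, Thu morning→Osei+Fong, Thu afternoon→Yoon+Novak, Thu evening→Osei, Fri morning→Novak+Fong, Fri afternoon→Yoon, Fri evening→Espinoza.
Loads: Ito 2, Yoon 2, Espinoza 2, Osei 2, Novak 2, Fong 2 — all ≤ 2.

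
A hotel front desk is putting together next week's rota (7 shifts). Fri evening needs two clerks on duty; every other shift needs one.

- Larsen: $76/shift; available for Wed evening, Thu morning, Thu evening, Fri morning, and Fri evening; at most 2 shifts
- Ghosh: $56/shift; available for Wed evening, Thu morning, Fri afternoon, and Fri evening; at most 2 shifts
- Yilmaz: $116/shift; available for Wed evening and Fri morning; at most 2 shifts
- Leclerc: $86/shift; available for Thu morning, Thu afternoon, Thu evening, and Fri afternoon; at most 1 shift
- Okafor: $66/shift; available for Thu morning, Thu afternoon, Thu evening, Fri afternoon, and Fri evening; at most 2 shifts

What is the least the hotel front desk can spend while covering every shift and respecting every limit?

$598

Picking the cheapest available clerk for each shift independently would cost $498, but that ignores the shift limits.
An optimal schedule: Wed evening→Yilmaz, Thu morning→Okafor, Thu afternoon→Leclerc, Thu evening→Larsen, Fri morning→Larsen, Fri afternoon→Ghosh, Fri evening→Ghosh+Okafor.
Total: 116 + 66 + 86 + 76 + 76 + 56 + 56 + 66 = $598.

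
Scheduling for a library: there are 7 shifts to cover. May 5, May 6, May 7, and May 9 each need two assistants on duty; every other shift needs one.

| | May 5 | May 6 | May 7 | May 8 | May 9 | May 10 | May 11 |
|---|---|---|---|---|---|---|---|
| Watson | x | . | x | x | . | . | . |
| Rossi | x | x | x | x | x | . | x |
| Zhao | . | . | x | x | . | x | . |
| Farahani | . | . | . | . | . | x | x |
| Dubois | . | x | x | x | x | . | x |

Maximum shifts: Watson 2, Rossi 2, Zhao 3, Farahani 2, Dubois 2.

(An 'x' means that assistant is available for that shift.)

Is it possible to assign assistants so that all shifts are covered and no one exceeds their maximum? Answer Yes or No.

Total capacity is 11 and 11 slots are needed, so capacity alone doesn't rule it out.
Shifts {May 5, May 6, May 9} need 6 worker-slots in total, but the assistants available for any of those shifts (Watson, Rossi, and Dubois) can supply at most 5 among them. So no valid schedule exists.

No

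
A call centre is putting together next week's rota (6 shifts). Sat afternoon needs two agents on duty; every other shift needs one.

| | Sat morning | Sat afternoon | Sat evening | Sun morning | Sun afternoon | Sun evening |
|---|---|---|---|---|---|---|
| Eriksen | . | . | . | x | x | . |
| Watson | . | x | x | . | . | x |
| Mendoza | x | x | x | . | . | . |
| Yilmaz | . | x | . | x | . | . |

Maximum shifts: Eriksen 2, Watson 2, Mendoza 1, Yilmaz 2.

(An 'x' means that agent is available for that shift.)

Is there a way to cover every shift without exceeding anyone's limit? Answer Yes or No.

Total capacity is 7 and 7 slots are needed, so capacity alone doesn't rule it out.
Shifts {Sat morning, Sat afternoon, Sat evening, Sun evening} need 5 worker-slots in total, but the agents available for any of those shifts (Watson, Mendoza, and Yilmaz) can supply at most 4 among them. So no valid schedule exists.

No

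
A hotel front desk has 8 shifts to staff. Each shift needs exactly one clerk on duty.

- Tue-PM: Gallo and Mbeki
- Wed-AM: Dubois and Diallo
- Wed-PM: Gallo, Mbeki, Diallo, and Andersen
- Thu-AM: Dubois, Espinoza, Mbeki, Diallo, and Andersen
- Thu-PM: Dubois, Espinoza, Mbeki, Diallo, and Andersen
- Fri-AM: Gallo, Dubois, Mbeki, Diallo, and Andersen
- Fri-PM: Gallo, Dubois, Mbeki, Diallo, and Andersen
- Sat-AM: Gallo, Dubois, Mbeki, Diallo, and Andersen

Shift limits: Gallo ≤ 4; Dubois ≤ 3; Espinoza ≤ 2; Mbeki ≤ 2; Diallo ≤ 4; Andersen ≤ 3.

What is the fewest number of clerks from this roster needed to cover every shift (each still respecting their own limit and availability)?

8 slots to fill and no one can take more than 4, so at least ⌈8/4⌉ = 2 clerks are needed.
Gallo and Diallo alone can cover everything: Tue-PM→Gallo, Wed-AM→Diallo, Wed-PM→Gallo, Thu-AM→Diallo, Thu-PM→Diallo, Fri-AM→Gallo, Fri-PM→Gallo, Sat-AM→Diallo.

2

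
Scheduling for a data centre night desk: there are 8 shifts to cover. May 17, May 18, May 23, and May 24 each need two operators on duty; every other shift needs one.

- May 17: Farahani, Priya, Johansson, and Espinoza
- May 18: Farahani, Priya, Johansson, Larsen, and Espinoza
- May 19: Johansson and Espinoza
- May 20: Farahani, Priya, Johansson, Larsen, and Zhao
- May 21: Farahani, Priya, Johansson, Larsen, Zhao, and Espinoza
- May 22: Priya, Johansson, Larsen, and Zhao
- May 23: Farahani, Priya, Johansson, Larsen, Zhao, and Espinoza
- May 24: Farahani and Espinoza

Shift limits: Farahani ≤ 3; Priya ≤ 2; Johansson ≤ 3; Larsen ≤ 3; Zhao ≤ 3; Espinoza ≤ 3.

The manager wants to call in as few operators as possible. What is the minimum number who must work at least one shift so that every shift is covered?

4

12 slots to fill and no one can take more than 3, so at least ⌈12/3⌉ = 4 operators are needed.
Farahani, Johansson, Larsen, and Espinoza alone can cover everything: May 17→Farahani+Johansson, May 18→Larsen+Espinoza, May 19→Johansson, May 20→Farahani, May 21→Larsen, May 22→Johansson, May 23→Larsen+Espinoza, May 24→Farahani+Espinoza.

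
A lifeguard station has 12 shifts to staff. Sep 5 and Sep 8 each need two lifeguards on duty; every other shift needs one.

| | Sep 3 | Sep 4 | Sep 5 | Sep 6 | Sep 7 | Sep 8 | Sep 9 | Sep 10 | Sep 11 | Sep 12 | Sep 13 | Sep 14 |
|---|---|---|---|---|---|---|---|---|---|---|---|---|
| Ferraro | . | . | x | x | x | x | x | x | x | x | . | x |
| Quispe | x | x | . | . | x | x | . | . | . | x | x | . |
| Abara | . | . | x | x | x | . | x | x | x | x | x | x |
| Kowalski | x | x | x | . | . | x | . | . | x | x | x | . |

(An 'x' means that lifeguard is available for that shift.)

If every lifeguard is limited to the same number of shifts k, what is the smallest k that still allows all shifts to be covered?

With 4 lifeguards and 14 worker-slots to fill, someone must work at least ⌈14/4⌉ = 4 shifts, so k ≥ 4.
k = 4 works: Sep 3→Quispe, Sep 4→Quispe, Sep 5→Abara+Kowalski, Sep 6→Ferraro, Sep 7→Quispe, Sep 8→Quispe+Kowalski, Sep 9→Ferraro, Sep 10→Ferraro, Sep 11→Abara, Sep 12→Abara, Sep 13→Abara, Sep 14→Ferraro.
Loads: Ferraro 4, Quispe 4, Abara 4, Kowalski 2 — all ≤ 4.

4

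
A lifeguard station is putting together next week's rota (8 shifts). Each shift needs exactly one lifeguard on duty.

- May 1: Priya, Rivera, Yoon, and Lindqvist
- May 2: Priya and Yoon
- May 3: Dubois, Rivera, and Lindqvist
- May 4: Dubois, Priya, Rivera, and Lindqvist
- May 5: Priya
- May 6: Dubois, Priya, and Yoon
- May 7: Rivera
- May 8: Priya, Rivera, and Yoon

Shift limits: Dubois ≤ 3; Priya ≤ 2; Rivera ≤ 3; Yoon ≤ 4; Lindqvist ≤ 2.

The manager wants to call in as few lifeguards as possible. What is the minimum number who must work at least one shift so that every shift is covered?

8 slots to fill and no one can take more than 4, so at least ⌈8/4⌉ = 2 lifeguards are needed.
Any 2 lifeguards together have capacity at most 4+3 = 7 < 8 slots, so 2 can never suffice.
Dubois, Priya, and Rivera alone can cover everything: May 1→Rivera, May 2→Priya, May 3→Dubois, May 4→Dubois, May 5→Priya, May 6→Dubois, May 7→Rivera, May 8→Rivera.

3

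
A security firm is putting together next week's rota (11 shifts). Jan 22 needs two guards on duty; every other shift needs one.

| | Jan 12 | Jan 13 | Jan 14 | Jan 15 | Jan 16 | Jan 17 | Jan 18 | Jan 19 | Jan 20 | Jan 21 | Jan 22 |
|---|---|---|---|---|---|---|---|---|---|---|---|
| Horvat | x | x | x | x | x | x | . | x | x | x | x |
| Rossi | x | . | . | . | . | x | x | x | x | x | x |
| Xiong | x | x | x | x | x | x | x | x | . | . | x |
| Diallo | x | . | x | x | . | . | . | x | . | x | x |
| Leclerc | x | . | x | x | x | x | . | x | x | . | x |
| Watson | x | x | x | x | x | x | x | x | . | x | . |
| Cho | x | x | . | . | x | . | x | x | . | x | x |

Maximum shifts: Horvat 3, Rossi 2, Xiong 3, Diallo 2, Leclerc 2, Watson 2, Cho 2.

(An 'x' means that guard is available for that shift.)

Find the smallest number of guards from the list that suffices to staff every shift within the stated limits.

5

12 slots to fill and no one can take more than 3, so at least ⌈12/3⌉ = 4 guards are needed.
Any 4 guards together have capacity at most 3+3+2+2 = 10 < 12 slots, so 4 can never suffice.
Horvat, Rossi, Xiong, Diallo, and Leclerc alone can cover everything: Jan 12→Diallo, Jan 13→Horvat, Jan 14→Xiong, Jan 15→Xiong, Jan 16→Horvat, Jan 17→Xiong, Jan 18→Rossi, Jan 19→Leclerc, Jan 20→Horvat, Jan 21→Rossi, Jan 22→Diallo+Leclerc.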